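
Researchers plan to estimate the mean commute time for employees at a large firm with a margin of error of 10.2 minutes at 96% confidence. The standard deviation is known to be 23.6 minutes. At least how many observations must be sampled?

For a mean, the margin of error is E = z·σ/√n, so n = (zσ/E)².
At 96% confidence, z = 2.054.
n = (2.054 × 23.6 / 10.2)² = 22.59
Round up: n = 23.

23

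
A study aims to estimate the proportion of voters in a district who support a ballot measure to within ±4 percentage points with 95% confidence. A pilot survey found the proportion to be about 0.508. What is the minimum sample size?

For a proportion with margin E = 0.04 at 95% confidence, z = 1.960.
n = p̂(1−p̂)(z/E)² = 0.508 × 0.492 × (1.960/0.04)² = 600.10
Round up: n = 601.

601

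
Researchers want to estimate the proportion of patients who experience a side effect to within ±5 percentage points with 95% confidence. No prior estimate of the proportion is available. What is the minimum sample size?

385

For a proportion with margin E = 0.05 at 95% confidence, z = 1.960.
With no prior estimate, use p = 0.5, which maximizes p(1−p) at 0.25.
n = 0.25 × (z/E)² = 0.25 × (1.960/0.05)² = 384.16
Round up: n = 385.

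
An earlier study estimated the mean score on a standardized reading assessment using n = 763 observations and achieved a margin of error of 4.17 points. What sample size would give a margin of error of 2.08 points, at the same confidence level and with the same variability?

Margin of error scales as 1/√n, so n₂ = n₁·(E₁/E₂)².
n₂ = 763 × (4.17/2.08)² = 763 × 4.019 = 3066.50
Round up: n₂ = 3067.

3067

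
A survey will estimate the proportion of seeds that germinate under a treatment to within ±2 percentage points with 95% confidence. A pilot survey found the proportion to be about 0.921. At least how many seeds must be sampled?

For a proportion with margin E = 0.02 at 95% confidence, z = 1.960.
n = p̂(1−p̂)(z/E)² = 0.921 × 0.079 × (1.960/0.02)² = 698.78
Round up: n = 699.

699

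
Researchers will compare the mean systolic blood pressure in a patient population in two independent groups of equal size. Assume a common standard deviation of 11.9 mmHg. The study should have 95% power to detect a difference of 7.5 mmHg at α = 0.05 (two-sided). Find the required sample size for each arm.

66 per group

For two equal groups, n per group = 2·((z_{α/2} + z_β)·σ/δ)².
z_{α/2} = 1.960; z_β = 1.645 (power 95%).
n = 2 × (3.605 × 11.9 / 7.5)² = 2 × 32.72 = 65.44
Round up: n = 66 per group.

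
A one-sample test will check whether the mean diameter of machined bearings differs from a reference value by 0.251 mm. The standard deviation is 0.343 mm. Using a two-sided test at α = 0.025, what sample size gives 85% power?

For a one-sample z-test, n = ((z_{α/2} + z_β)·σ/δ)².
z_{α/2} = 2.241 (two-sided α = 0.025); z_β = 1.036 (power 85% → β = 0.15).
n = (3.277 × 0.343 / 0.251)² = 20.05
Round up: n = 21.

21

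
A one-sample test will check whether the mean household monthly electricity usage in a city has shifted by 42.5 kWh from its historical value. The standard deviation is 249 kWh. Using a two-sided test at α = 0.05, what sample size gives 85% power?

n = 309

For a one-sample z-test, n = ((z_{α/2} + z_β)·σ/δ)².
z_{α/2} = 1.960 (two-sided α = 0.05); z_β = 1.036 (power 85% → β = 0.15).
n = (2.996 × 249 / 42.5)² = 308.11
Round up: n = 309.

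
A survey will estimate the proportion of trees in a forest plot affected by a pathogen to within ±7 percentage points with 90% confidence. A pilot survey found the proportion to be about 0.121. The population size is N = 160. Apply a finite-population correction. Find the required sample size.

For a proportion with margin E = 0.07 at 90% confidence, z = 1.645.
n = p̂(1−p̂)(z/E)² = 0.121 × 0.879 × (1.645/0.07)² = 58.74 — call this n₀.
Finite-population correction with N = 160: n = n₀ / (1 + (n₀−1)/N) = 58.74 / 1.361 = 43.16
Round up: n = 44.

44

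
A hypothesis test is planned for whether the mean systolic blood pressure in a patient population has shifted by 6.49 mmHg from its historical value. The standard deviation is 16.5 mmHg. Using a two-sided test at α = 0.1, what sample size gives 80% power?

40

For a one-sample z-test, n = ((z_{α/2} + z_β)·σ/δ)².
z_{α/2} = 1.645 (two-sided α = 0.1); z_β = 0.842 (power 80% → β = 0.2).
n = (2.487 × 16.5 / 6.49)² = 39.98
Round up: n = 40.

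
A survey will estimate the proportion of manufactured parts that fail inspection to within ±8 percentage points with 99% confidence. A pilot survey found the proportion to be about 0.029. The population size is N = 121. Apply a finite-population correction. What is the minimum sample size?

24

For a proportion with margin E = 0.08 at 99% confidence, z = 2.576.
n = p̂(1−p̂)(z/E)² = 0.029 × 0.971 × (2.576/0.08)² = 29.20 — call this n₀.
Finite-population correction with N = 121: n = n₀ / (1 + (n₀−1)/N) = 29.20 / 1.233 = 23.68
Round up: n = 24.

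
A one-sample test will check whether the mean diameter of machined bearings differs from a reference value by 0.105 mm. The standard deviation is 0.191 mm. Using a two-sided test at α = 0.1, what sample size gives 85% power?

For a one-sample z-test, n = ((z_{α/2} + z_β)·σ/δ)².
z_{α/2} = 1.645 (two-sided α = 0.1); z_β = 1.036 (power 85% → β = 0.15).
n = (2.681 × 0.191 / 0.105)² = 23.78
Round up: n = 24.

24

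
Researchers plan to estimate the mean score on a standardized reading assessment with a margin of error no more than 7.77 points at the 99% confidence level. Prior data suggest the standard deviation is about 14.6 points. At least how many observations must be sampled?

24

For a mean, the margin of error is E = z·σ/√n, so n = (zσ/E)².
At 99% confidence, z = 2.576.
n = (2.576 × 14.6 / 7.77)² = 23.43
Round up: n = 24.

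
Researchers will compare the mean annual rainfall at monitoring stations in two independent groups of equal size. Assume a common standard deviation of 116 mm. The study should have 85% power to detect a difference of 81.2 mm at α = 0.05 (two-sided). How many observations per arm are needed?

37 per group

For two equal groups, n per group = 2·((z_{α/2} + z_β)·σ/δ)².
z_{α/2} = 1.960; z_β = 1.036 (power 85%).
n = 2 × (2.996 × 116 / 81.2)² = 2 × 18.32 = 36.64
Round up: n = 37 per group.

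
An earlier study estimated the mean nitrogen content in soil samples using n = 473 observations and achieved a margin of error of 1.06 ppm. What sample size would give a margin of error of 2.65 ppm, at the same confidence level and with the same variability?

76

Margin of error scales as 1/√n, so n₂ = n₁·(E₁/E₂)².
n₂ = 473 × (1.06/2.65)² = 473 × 0.16 = 75.68
Round up: n₂ = 76.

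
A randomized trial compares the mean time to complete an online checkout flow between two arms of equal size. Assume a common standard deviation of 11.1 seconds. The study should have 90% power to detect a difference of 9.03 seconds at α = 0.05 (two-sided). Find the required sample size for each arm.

For two equal groups, n per group = 2·((z_{α/2} + z_β)·σ/δ)².
z_{α/2} = 1.960; z_β = 1.282 (power 90%).
n = 2 × (3.242 × 11.1 / 9.03)² = 2 × 15.88 = 31.76
Round up: n = 32 per group.

32 per group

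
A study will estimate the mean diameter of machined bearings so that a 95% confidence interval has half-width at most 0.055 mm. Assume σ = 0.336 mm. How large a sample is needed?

144

For a mean, the margin of error is E = z·σ/√n, so n = (zσ/E)².
At 95% confidence, z = 1.960.
n = (1.960 × 0.336 / 0.055)² = 143.37
Round up: n = 144.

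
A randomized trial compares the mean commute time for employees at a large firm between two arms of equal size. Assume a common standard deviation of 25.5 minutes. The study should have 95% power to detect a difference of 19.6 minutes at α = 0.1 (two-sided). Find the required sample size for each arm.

For two equal groups, n per group = 2·((z_{α/2} + z_β)·σ/δ)².
z_{α/2} = 1.645; z_β = 1.645 (power 95%).
n = 2 × (3.290 × 25.5 / 19.6)² = 2 × 18.32 = 36.64
Round up: n = 37 per group.

37 per group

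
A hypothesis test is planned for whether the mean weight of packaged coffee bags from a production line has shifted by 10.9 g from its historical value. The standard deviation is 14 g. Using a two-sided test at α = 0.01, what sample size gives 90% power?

n = 25

For a one-sample z-test, n = ((z_{α/2} + z_β)·σ/δ)².
z_{α/2} = 2.576 (two-sided α = 0.01); z_β = 1.282 (power 90% → β = 0.1).
n = (3.858 × 14 / 10.9)² = 24.55
Round up: n = 25.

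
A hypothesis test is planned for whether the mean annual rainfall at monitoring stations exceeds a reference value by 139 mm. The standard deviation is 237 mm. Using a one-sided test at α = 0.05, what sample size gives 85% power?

21

For a one-sample z-test, n = ((z_α + z_β)·σ/δ)².
z_α = 1.645 (one-sided α = 0.05); z_β = 1.036 (power 85% → β = 0.15).
n = (2.681 × 237 / 139)² = 20.90
Round up: n = 21.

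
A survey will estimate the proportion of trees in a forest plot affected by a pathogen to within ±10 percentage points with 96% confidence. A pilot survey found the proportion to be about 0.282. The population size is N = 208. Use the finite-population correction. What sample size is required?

61

For a proportion with margin E = 0.1 at 96% confidence, z = 2.054.
n = p̂(1−p̂)(z/E)² = 0.282 × 0.718 × (2.054/0.1)² = 85.42 — call this n₀.
Finite-population correction with N = 208: n = n₀ / (1 + (n₀−1)/N) = 85.42 / 1.406 = 60.75
Round up: n = 61.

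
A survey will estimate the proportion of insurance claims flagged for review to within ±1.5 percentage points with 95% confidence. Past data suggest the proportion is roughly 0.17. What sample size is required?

n = 2410

For a proportion with margin E = 0.015 at 95% confidence, z = 1.960.
n = p̂(1−p̂)(z/E)² = 0.17 × 0.83 × (1.960/0.015)² = 2409.11
Round up: n = 2410.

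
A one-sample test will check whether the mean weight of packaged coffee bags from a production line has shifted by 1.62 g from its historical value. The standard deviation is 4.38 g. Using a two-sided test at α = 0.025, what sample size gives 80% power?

70

For a one-sample z-test, n = ((z_{α/2} + z_β)·σ/δ)².
z_{α/2} = 2.241 (two-sided α = 0.025); z_β = 0.842 (power 80% → β = 0.2).
n = (3.083 × 4.38 / 1.62)² = 69.48
Round up: n = 70.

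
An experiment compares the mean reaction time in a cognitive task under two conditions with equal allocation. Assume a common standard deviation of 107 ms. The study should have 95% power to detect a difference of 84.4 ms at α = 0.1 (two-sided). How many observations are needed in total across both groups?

70 total

For two equal groups, n per group = 2·((z_{α/2} + z_β)·σ/δ)².
z_{α/2} = 1.645; z_β = 1.645 (power 95%).
n = 2 × (3.290 × 107 / 84.4)² = 2 × 17.40 = 34.80
Round up: n = 35 per group.
Total across both groups: 2 × 35 = 70.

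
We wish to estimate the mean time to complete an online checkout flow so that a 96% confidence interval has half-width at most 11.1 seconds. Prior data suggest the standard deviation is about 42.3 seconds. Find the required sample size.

62

For a mean, the margin of error is E = z·σ/√n, so n = (zσ/E)².
At 96% confidence, z = 2.054.
n = (2.054 × 42.3 / 11.1)² = 61.27
Round up: n = 62.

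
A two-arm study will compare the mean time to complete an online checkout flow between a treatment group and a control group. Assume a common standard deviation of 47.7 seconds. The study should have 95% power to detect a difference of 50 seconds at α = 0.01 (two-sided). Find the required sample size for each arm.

33 per group

For two equal groups, n per group = 2·((z_{α/2} + z_β)·σ/δ)².
z_{α/2} = 2.576; z_β = 1.645 (power 95%).
n = 2 × (4.221 × 47.7 / 50)² = 2 × 16.22 = 32.44
Round up: n = 33 per group.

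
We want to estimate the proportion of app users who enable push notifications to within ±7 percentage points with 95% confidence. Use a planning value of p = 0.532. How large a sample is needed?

n = 196

For a proportion with margin E = 0.07 at 95% confidence, z = 1.960.
n = p̂(1−p̂)(z/E)² = 0.532 × 0.468 × (1.960/0.07)² = 195.20
Round up: n = 196.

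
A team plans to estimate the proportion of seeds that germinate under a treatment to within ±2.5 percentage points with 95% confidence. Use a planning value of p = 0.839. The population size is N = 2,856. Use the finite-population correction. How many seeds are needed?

644

For a proportion with margin E = 0.025 at 95% confidence, z = 1.960.
n = p̂(1−p̂)(z/E)² = 0.839 × 0.161 × (1.960/0.025)² = 830.27 — call this n₀.
Finite-population correction with N = 2,856: n = n₀ / (1 + (n₀−1)/N) = 830.27 / 1.29 = 643.62
Round up: n = 644.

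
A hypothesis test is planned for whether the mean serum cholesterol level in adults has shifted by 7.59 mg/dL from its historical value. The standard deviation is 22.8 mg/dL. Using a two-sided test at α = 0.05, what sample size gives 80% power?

For a one-sample z-test, n = ((z_{α/2} + z_β)·σ/δ)².
z_{α/2} = 1.960 (two-sided α = 0.05); z_β = 0.842 (power 80% → β = 0.2).
n = (2.802 × 22.8 / 7.59)² = 70.85
Round up: n = 71.

71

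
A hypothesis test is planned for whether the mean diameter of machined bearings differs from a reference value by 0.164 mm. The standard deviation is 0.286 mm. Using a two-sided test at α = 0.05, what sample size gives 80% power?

n = 24

For a one-sample z-test, n = ((z_{α/2} + z_β)·σ/δ)².
z_{α/2} = 1.960 (two-sided α = 0.05); z_β = 0.842 (power 80% → β = 0.2).
n = (2.802 × 0.286 / 0.164)² = 23.88
Round up: n = 24.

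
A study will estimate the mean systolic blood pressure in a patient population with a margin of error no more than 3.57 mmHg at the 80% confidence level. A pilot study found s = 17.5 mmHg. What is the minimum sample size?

n = 40

For a mean, the margin of error is E = z·σ/√n, so n = (zσ/E)².
At 80% confidence, z = 1.282.
n = (1.282 × 17.5 / 3.57)² = 39.49
Round up: n = 40.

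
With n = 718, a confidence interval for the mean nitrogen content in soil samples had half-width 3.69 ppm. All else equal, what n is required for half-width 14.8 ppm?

Margin of error scales as 1/√n, so n₂ = n₁·(E₁/E₂)².
n₂ = 718 × (3.69/14.8)² = 718 × 0.06216 = 44.63
Round up: n₂ = 45.

n = 45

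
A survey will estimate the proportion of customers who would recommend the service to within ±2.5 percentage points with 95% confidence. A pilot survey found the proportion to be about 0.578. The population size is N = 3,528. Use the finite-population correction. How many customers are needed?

1053

For a proportion with margin E = 0.025 at 95% confidence, z = 1.960.
n = p̂(1−p̂)(z/E)² = 0.578 × 0.422 × (1.960/0.025)² = 1499.24 — call this n₀.
Finite-population correction with N = 3,528: n = n₀ / (1 + (n₀−1)/N) = 1499.24 / 1.425 = 1052.10
Round up: n = 1053.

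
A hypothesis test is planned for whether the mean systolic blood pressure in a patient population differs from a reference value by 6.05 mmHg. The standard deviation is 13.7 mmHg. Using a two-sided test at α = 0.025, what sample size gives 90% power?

64

For a one-sample z-test, n = ((z_{α/2} + z_β)·σ/δ)².
z_{α/2} = 2.241 (two-sided α = 0.025); z_β = 1.282 (power 90% → β = 0.1).
n = (3.523 × 13.7 / 6.05)² = 63.64
Round up: n = 64.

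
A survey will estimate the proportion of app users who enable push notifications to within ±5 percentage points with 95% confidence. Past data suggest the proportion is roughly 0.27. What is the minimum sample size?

303

For a proportion with margin E = 0.05 at 95% confidence, z = 1.960.
n = p̂(1−p̂)(z/E)² = 0.27 × 0.73 × (1.960/0.05)² = 302.87
Round up: n = 303.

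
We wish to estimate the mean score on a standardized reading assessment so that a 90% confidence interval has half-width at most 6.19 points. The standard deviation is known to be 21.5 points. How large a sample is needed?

33

For a mean, the margin of error is E = z·σ/√n, so n = (zσ/E)².
At 90% confidence, z = 1.645.
n = (1.645 × 21.5 / 6.19)² = 32.65
Round up: n = 33.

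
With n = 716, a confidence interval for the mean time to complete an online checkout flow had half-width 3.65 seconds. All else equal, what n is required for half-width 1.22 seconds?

6409

Margin of error scales as 1/√n, so n₂ = n₁·(E₁/E₂)².
n₂ = 716 × (3.65/1.22)² = 716 × 8.951 = 6408.92
Round up: n₂ = 6409.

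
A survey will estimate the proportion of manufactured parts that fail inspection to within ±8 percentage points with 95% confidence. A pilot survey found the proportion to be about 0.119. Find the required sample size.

For a proportion with margin E = 0.08 at 95% confidence, z = 1.960.
n = p̂(1−p̂)(z/E)² = 0.119 × 0.881 × (1.960/0.08)² = 62.93
Round up: n = 63.

n = 63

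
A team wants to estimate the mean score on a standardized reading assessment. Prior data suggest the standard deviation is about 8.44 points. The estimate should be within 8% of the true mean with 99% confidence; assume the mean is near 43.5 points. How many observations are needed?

40

For a mean, the margin of error is E = z·σ/√n, so n = (zσ/E)².
At 99% confidence, z = 2.576.
E = 8% of 43.5 = 3.48 points.
n = (2.576 × 8.44 / 3.48)² = 39.03
Round up: n = 40.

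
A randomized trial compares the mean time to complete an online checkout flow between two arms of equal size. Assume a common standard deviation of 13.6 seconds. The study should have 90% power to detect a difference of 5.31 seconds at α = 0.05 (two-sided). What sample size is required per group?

For two equal groups, n per group = 2·((z_{α/2} + z_β)·σ/δ)².
z_{α/2} = 1.960; z_β = 1.282 (power 90%).
n = 2 × (3.242 × 13.6 / 5.31)² = 2 × 68.95 = 137.90
Round up: n = 138 per group.

138 per group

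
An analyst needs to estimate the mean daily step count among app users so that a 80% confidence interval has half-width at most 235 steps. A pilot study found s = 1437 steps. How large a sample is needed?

62

For a mean, the margin of error is E = z·σ/√n, so n = (zσ/E)².
At 80% confidence, z = 1.282.
n = (1.282 × 1437 / 235)² = 61.45
Round up: n = 62.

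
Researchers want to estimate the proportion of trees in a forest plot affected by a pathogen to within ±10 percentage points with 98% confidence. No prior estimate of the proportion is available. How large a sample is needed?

For a proportion with margin E = 0.1 at 98% confidence, z = 2.326.
With no prior estimate, use p = 0.5, which maximizes p(1−p) at 0.25.
n = 0.25 × (z/E)² = 0.25 × (2.326/0.1)² = 135.26
Round up: n = 136.

n = 136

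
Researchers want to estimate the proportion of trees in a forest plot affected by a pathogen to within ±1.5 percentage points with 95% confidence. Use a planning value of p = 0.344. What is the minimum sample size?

3853

For a proportion with margin E = 0.015 at 95% confidence, z = 1.960.
n = p̂(1−p̂)(z/E)² = 0.344 × 0.656 × (1.960/0.015)² = 3852.94
Round up: n = 3853.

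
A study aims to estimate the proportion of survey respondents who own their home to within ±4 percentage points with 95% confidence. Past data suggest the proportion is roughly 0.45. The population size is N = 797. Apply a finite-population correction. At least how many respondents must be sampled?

For a proportion with margin E = 0.04 at 95% confidence, z = 1.960.
n = p̂(1−p̂)(z/E)² = 0.45 × 0.55 × (1.960/0.04)² = 594.25 — call this n₀.
Finite-population correction with N = 797: n = n₀ / (1 + (n₀−1)/N) = 594.25 / 1.744 = 340.74
Round up: n = 341.

341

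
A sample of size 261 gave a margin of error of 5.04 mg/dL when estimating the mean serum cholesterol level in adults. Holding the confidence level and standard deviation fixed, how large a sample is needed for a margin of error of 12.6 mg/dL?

42

Margin of error scales as 1/√n, so n₂ = n₁·(E₁/E₂)².
n₂ = 261 × (5.04/12.6)² = 261 × 0.16 = 41.76
Round up: n₂ = 42.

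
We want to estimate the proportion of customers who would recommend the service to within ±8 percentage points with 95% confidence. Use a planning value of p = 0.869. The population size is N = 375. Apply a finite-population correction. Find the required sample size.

n = 58

For a proportion with margin E = 0.08 at 95% confidence, z = 1.960.
n = p̂(1−p̂)(z/E)² = 0.869 × 0.131 × (1.960/0.08)² = 68.33 — call this n₀.
Finite-population correction with N = 375: n = n₀ / (1 + (n₀−1)/N) = 68.33 / 1.18 = 57.91
Round up: n = 58.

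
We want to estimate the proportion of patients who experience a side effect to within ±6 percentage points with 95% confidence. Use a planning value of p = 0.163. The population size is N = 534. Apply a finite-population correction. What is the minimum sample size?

For a proportion with margin E = 0.06 at 95% confidence, z = 1.960.
n = p̂(1−p̂)(z/E)² = 0.163 × 0.837 × (1.960/0.06)² = 145.59 — call this n₀.
Finite-population correction with N = 534: n = n₀ / (1 + (n₀−1)/N) = 145.59 / 1.271 = 114.55
Round up: n = 115.

115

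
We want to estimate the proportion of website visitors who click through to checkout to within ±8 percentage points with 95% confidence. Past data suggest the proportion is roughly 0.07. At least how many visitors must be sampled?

40

For a proportion with margin E = 0.08 at 95% confidence, z = 1.960.
n = p̂(1−p̂)(z/E)² = 0.07 × 0.93 × (1.960/0.08)² = 39.08
Round up: n = 40.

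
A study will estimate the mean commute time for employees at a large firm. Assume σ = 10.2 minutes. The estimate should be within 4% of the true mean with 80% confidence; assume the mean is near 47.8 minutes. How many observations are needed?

n = 47

For a mean, the margin of error is E = z·σ/√n, so n = (zσ/E)².
At 80% confidence, z = 1.282.
E = 4% of 47.8 = 1.912 minutes.
n = (1.282 × 10.2 / 1.912)² = 46.77
Round up: n = 47.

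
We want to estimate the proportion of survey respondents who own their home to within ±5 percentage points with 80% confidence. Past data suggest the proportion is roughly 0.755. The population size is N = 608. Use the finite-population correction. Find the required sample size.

n = 102

For a proportion with margin E = 0.05 at 80% confidence, z = 1.282.
n = p̂(1−p̂)(z/E)² = 0.755 × 0.245 × (1.282/0.05)² = 121.60 — call this n₀.
Finite-population correction with N = 608: n = n₀ / (1 + (n₀−1)/N) = 121.60 / 1.198 = 101.50
Round up: n = 102.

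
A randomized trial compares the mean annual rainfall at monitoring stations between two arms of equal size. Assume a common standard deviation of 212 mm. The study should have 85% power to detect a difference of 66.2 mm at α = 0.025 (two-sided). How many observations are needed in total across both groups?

442 total

For two equal groups, n per group = 2·((z_{α/2} + z_β)·σ/δ)².
z_{α/2} = 2.241; z_β = 1.036 (power 85%).
n = 2 × (3.277 × 212 / 66.2)² = 2 × 110.13 = 220.26
Round up: n = 221 per group.
Total across both groups: 2 × 221 = 442.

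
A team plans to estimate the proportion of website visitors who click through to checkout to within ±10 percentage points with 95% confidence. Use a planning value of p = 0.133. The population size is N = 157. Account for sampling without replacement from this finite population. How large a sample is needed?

For a proportion with margin E = 0.1 at 95% confidence, z = 1.960.
n = p̂(1−p̂)(z/E)² = 0.133 × 0.867 × (1.960/0.1)² = 44.30 — call this n₀.
Finite-population correction with N = 157: n = n₀ / (1 + (n₀−1)/N) = 44.30 / 1.276 = 34.72
Round up: n = 35.

35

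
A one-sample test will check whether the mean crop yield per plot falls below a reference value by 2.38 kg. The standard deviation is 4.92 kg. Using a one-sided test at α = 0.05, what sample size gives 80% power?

For a one-sample z-test, n = ((z_α + z_β)·σ/δ)².
z_α = 1.645 (one-sided α = 0.05); z_β = 0.842 (power 80% → β = 0.2).
n = (2.487 × 4.92 / 2.38)² = 26.43
Round up: n = 27.

27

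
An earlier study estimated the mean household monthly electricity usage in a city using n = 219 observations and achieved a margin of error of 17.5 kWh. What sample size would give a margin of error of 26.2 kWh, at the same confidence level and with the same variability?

Margin of error scales as 1/√n, so n₂ = n₁·(E₁/E₂)².
n₂ = 219 × (17.5/26.2)² = 219 × 0.4461 = 97.70
Round up: n₂ = 98.

n = 98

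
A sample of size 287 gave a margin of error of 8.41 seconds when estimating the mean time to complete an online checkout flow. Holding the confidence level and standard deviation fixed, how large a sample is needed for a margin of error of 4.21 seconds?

n = 1146

Margin of error scales as 1/√n, so n₂ = n₁·(E₁/E₂)².
n₂ = 287 × (8.41/4.21)² = 287 × 3.991 = 1145.42
Round up: n₂ = 1146.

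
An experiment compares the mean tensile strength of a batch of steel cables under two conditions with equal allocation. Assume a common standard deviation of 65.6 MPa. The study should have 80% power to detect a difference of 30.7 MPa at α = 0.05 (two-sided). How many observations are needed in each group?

For two equal groups, n per group = 2·((z_{α/2} + z_β)·σ/δ)².
z_{α/2} = 1.960; z_β = 0.842 (power 80%).
n = 2 × (2.802 × 65.6 / 30.7)² = 2 × 35.85 = 71.70
Round up: n = 72 per group.

72 per group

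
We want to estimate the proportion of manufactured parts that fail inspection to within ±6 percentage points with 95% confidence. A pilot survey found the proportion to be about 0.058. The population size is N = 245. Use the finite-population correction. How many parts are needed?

48

For a proportion with margin E = 0.06 at 95% confidence, z = 1.960.
n = p̂(1−p̂)(z/E)² = 0.058 × 0.942 × (1.960/0.06)² = 58.30 — call this n₀.
Finite-population correction with N = 245: n = n₀ / (1 + (n₀−1)/N) = 58.30 / 1.234 = 47.24
Round up: n = 48.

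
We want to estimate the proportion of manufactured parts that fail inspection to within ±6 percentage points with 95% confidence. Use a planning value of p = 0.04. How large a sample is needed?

41

For a proportion with margin E = 0.06 at 95% confidence, z = 1.960.
n = p̂(1−p̂)(z/E)² = 0.04 × 0.96 × (1.960/0.06)² = 40.98
Round up: n = 41.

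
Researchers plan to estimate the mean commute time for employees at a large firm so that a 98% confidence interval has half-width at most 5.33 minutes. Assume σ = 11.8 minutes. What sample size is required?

For a mean, the margin of error is E = z·σ/√n, so n = (zσ/E)².
At 98% confidence, z = 2.326.
n = (2.326 × 11.8 / 5.33)² = 26.52
Round up: n = 27.

27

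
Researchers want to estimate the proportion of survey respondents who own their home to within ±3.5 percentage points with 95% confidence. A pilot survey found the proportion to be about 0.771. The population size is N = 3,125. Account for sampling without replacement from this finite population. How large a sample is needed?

For a proportion with margin E = 0.035 at 95% confidence, z = 1.960.
n = p̂(1−p̂)(z/E)² = 0.771 × 0.229 × (1.960/0.035)² = 553.69 — call this n₀.
Finite-population correction with N = 3,125: n = n₀ / (1 + (n₀−1)/N) = 553.69 / 1.177 = 470.42
Round up: n = 471.

471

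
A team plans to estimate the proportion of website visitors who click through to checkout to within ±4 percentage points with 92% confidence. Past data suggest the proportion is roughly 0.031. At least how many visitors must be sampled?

n = 58

For a proportion with margin E = 0.04 at 92% confidence, z = 1.751.
n = p̂(1−p̂)(z/E)² = 0.031 × 0.969 × (1.751/0.04)² = 57.56
Round up: n = 58.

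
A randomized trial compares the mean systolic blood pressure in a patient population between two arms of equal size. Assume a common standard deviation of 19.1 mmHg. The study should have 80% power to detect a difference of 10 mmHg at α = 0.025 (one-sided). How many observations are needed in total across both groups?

For two equal groups, n per group = 2·((z_α + z_β)·σ/δ)².
z_α = 1.960; z_β = 0.842 (power 80%).
n = 2 × (2.802 × 19.1 / 10)² = 2 × 28.64 = 57.28
Round up: n = 58 per group.
Total across both groups: 2 × 58 = 116.

116 total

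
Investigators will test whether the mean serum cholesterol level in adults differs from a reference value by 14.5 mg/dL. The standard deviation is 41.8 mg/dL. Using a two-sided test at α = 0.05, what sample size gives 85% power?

75

For a one-sample z-test, n = ((z_{α/2} + z_β)·σ/δ)².
z_{α/2} = 1.960 (two-sided α = 0.05); z_β = 1.036 (power 85% → β = 0.15).
n = (2.996 × 41.8 / 14.5)² = 74.59
Round up: n = 75.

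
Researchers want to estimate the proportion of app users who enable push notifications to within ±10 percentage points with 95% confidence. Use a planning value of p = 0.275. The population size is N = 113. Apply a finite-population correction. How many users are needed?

For a proportion with margin E = 0.1 at 95% confidence, z = 1.960.
n = p̂(1−p̂)(z/E)² = 0.275 × 0.725 × (1.960/0.1)² = 76.59 — call this n₀.
Finite-population correction with N = 113: n = n₀ / (1 + (n₀−1)/N) = 76.59 / 1.669 = 45.89
Round up: n = 46.

46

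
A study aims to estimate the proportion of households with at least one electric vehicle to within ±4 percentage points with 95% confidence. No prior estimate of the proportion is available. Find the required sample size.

For a proportion with margin E = 0.04 at 95% confidence, z = 1.960.
With no prior estimate, use p = 0.5, which maximizes p(1−p) at 0.25.
n = 0.25 × (z/E)² = 0.25 × (1.960/0.04)² = 600.25
Round up: n = 601.

n = 601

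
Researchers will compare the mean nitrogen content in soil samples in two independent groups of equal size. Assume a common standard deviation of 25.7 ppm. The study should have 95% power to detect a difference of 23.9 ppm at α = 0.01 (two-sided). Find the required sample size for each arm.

For two equal groups, n per group = 2·((z_{α/2} + z_β)·σ/δ)².
z_{α/2} = 2.576; z_β = 1.645 (power 95%).
n = 2 × (4.221 × 25.7 / 23.9)² = 2 × 20.60 = 41.20
Round up: n = 42 per group.

42 per group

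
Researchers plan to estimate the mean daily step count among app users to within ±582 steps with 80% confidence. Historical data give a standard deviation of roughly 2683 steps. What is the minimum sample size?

n = 35

For a mean, the margin of error is E = z·σ/√n, so n = (zσ/E)².
At 80% confidence, z = 1.282.
n = (1.282 × 2683 / 582)² = 34.93
Round up: n = 35.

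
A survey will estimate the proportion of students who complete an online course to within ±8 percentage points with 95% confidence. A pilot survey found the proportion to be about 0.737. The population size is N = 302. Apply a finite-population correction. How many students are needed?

n = 85

For a proportion with margin E = 0.08 at 95% confidence, z = 1.960.
n = p̂(1−p̂)(z/E)² = 0.737 × 0.263 × (1.960/0.08)² = 116.35 — call this n₀.
Finite-population correction with N = 302: n = n₀ / (1 + (n₀−1)/N) = 116.35 / 1.382 = 84.19
Round up: n = 85.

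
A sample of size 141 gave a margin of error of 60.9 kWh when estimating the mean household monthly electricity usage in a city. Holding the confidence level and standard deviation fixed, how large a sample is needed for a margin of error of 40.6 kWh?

Margin of error scales as 1/√n, so n₂ = n₁·(E₁/E₂)².
n₂ = 141 × (60.9/40.6)² = 141 × 2.25 = 317.25
Round up: n₂ = 318.

318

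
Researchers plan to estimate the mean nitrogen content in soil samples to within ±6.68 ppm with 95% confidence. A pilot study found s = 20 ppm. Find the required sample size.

For a mean, the margin of error is E = z·σ/√n, so n = (zσ/E)².
At 95% confidence, z = 1.960.
n = (1.960 × 20 / 6.68)² = 34.44
Round up: n = 35.

n = 35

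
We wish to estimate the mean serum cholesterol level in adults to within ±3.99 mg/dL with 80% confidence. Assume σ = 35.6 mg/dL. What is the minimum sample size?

n = 131

For a mean, the margin of error is E = z·σ/√n, so n = (zσ/E)².
At 80% confidence, z = 1.282.
n = (1.282 × 35.6 / 3.99)² = 130.84
Round up: n = 131.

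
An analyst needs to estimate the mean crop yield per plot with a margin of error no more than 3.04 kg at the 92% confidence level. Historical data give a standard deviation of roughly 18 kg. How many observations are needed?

108

For a mean, the margin of error is E = z·σ/√n, so n = (zσ/E)².
At 92% confidence, z = 1.751.
n = (1.751 × 18 / 3.04)² = 107.49
Round up: n = 108.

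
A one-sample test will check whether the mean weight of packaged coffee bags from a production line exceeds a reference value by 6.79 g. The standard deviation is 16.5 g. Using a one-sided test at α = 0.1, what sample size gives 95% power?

51

For a one-sample z-test, n = ((z_α + z_β)·σ/δ)².
z_α = 1.282 (one-sided α = 0.1); z_β = 1.645 (power 95% → β = 0.05).
n = (2.927 × 16.5 / 6.79)² = 50.59
Round up: n = 51.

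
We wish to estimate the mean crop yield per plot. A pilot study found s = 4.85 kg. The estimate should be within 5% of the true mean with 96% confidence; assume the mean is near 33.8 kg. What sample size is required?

For a mean, the margin of error is E = z·σ/√n, so n = (zσ/E)².
At 96% confidence, z = 2.054.
E = 5% of 33.8 = 1.69 kg.
n = (2.054 × 4.85 / 1.69)² = 34.75
Round up: n = 35.

35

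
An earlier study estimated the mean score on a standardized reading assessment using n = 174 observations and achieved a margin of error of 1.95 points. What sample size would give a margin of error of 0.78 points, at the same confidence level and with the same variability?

1088

Margin of error scales as 1/√n, so n₂ = n₁·(E₁/E₂)².
n₂ = 174 × (1.95/0.78)² = 174 × 6.25 = 1087.50
Round up: n₂ = 1088.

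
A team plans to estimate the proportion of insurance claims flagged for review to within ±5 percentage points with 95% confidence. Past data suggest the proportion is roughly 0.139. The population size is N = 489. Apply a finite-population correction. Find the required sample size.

For a proportion with margin E = 0.05 at 95% confidence, z = 1.960.
n = p̂(1−p̂)(z/E)² = 0.139 × 0.861 × (1.960/0.05)² = 183.90 — call this n₀.
Finite-population correction with N = 489: n = n₀ / (1 + (n₀−1)/N) = 183.90 / 1.374 = 133.84
Round up: n = 134.

n = 134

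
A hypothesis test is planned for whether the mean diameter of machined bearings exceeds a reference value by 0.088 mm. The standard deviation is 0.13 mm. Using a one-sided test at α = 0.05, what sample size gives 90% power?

19

For a one-sample z-test, n = ((z_α + z_β)·σ/δ)².
z_α = 1.645 (one-sided α = 0.05); z_β = 1.282 (power 90% → β = 0.1).
n = (2.927 × 0.13 / 0.088)² = 18.70
Round up: n = 19.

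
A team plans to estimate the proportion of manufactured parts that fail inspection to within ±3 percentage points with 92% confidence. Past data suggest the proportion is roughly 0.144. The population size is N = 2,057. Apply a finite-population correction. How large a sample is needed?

349

For a proportion with margin E = 0.03 at 92% confidence, z = 1.751.
n = p̂(1−p̂)(z/E)² = 0.144 × 0.856 × (1.751/0.03)² = 419.92 — call this n₀.
Finite-population correction with N = 2,057: n = n₀ / (1 + (n₀−1)/N) = 419.92 / 1.204 = 348.77
Round up: n = 349.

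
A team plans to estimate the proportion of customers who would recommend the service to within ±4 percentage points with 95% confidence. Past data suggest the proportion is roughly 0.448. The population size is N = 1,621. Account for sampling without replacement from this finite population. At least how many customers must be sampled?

For a proportion with margin E = 0.04 at 95% confidence, z = 1.960.
n = p̂(1−p̂)(z/E)² = 0.448 × 0.552 × (1.960/0.04)² = 593.76 — call this n₀.
Finite-population correction with N = 1,621: n = n₀ / (1 + (n₀−1)/N) = 593.76 / 1.366 = 434.67
Round up: n = 435.

435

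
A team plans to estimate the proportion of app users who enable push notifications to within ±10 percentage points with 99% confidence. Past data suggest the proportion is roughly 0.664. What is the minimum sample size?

For a proportion with margin E = 0.1 at 99% confidence, z = 2.576.
n = p̂(1−p̂)(z/E)² = 0.664 × 0.336 × (2.576/0.1)² = 148.05
Round up: n = 149.

149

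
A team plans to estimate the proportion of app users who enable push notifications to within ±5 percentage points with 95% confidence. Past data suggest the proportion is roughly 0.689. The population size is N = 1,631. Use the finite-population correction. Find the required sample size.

For a proportion with margin E = 0.05 at 95% confidence, z = 1.960.
n = p̂(1−p̂)(z/E)² = 0.689 × 0.311 × (1.960/0.05)² = 329.27 — call this n₀.
Finite-population correction with N = 1,631: n = n₀ / (1 + (n₀−1)/N) = 329.27 / 1.201 = 274.16
Round up: n = 275.

275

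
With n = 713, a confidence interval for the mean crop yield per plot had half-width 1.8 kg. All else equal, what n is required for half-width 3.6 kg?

179

Margin of error scales as 1/√n, so n₂ = n₁·(E₁/E₂)².
n₂ = 713 × (1.8/3.6)² = 713 × 0.25 = 178.25
Round up: n₂ = 179.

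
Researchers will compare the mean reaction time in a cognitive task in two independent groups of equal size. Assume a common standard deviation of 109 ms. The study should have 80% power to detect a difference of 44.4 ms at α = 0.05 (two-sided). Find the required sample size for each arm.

95 per group

For two equal groups, n per group = 2·((z_{α/2} + z_β)·σ/δ)².
z_{α/2} = 1.960; z_β = 0.842 (power 80%).
n = 2 × (2.802 × 109 / 44.4)² = 2 × 47.32 = 94.64
Round up: n = 95 per group.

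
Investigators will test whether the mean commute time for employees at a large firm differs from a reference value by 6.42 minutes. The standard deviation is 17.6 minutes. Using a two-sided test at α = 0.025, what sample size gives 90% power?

94

For a one-sample z-test, n = ((z_{α/2} + z_β)·σ/δ)².
z_{α/2} = 2.241 (two-sided α = 0.025); z_β = 1.282 (power 90% → β = 0.1).
n = (3.523 × 17.6 / 6.42)² = 93.28
Round up: n = 94.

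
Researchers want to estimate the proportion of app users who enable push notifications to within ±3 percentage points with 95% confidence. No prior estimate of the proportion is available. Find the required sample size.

For a proportion with margin E = 0.03 at 95% confidence, z = 1.960.
With no prior estimate, use p = 0.5, which maximizes p(1−p) at 0.25.
n = 0.25 × (z/E)² = 0.25 × (1.960/0.03)² = 1067.11
Round up: n = 1068.

1068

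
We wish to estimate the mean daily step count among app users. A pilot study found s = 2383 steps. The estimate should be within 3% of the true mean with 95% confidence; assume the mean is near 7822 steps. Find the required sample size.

For a mean, the margin of error is E = z·σ/√n, so n = (zσ/E)².
At 95% confidence, z = 1.960.
E = 3% of 7822 = 234.7 steps.
n = (1.960 × 2383 / 234.7)² = 396.17
Round up: n = 397.

397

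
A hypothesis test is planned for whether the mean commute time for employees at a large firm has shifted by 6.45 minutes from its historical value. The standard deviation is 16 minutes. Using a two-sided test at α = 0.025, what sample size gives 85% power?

For a one-sample z-test, n = ((z_{α/2} + z_β)·σ/δ)².
z_{α/2} = 2.241 (two-sided α = 0.025); z_β = 1.036 (power 85% → β = 0.15).
n = (3.277 × 16 / 6.45)² = 66.08
Round up: n = 67.

67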